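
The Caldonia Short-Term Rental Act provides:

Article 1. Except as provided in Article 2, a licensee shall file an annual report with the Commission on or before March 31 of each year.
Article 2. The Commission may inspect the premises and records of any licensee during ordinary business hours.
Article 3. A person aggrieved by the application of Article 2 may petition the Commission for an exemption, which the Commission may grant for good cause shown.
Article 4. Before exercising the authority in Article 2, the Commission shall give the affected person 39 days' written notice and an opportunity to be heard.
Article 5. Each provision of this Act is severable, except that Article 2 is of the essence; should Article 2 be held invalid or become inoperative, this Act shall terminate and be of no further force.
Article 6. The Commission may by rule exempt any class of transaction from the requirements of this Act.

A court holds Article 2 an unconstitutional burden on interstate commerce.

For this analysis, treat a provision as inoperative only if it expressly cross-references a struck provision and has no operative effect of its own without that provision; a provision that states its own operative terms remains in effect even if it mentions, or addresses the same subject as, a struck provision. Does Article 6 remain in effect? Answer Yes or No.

Article 2 is struck. Article 3 has no operative effect of its own apart from Article 2 and is therefore inoperative. Article 4 has no operative effect of its own apart from Article 2 and is therefore inoperative. Article 5 makes Article 2 an essential term, and Article 2 is the provision held invalid; under Article 5, the entire Act is therefore void. No provision of the Act survives. Article 6 is among the inoperative provisions, so the answer is no.

No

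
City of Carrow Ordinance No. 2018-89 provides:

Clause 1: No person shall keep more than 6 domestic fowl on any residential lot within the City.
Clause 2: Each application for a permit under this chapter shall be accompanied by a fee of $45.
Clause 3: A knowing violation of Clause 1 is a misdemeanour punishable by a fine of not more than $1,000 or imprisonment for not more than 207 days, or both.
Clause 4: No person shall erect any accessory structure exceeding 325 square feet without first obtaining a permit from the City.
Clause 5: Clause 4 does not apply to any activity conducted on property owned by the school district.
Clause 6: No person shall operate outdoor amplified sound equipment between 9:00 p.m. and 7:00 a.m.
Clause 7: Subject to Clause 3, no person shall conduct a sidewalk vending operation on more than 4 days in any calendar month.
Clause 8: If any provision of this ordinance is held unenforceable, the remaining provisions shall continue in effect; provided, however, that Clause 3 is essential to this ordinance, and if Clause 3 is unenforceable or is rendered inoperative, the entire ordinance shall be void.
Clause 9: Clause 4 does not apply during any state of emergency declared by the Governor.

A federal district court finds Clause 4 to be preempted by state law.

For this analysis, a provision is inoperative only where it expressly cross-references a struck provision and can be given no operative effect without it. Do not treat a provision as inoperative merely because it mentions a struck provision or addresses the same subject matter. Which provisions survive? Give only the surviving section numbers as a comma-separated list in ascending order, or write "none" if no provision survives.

1, 2, 3, 6, 7, 8

Clause 4 is struck. The only function of Clause 5 is the public-property exemption from Clause 4, so it cannot stand once Clause 4 is removed. Clause 9 merely fixes the emergency suspension of Clause 4; with Clause 4 gone it has nothing to operate on and falls away. Clause 8 makes Clause 3 an essential term, but Clause 3 is unaffected, so the severability proviso in Clause 8 preserves the remaining provisions. That leaves Clause 1, Clause 2, Clause 3, Clause 6, Clause 7, and Clause 8 in effect.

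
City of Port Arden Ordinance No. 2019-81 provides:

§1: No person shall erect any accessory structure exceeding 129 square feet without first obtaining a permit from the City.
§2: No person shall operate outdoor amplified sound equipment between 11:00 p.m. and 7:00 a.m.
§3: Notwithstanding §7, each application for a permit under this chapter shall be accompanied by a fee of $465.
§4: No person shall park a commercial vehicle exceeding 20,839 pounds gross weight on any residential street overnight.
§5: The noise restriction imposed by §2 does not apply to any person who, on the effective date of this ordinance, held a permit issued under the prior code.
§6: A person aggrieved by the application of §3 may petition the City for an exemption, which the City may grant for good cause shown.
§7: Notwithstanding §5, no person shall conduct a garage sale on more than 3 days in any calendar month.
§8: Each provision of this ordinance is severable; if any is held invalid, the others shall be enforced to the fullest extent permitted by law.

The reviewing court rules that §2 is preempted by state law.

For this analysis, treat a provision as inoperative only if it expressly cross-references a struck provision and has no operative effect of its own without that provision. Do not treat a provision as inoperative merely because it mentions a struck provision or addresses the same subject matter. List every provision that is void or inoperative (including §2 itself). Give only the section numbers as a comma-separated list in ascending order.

§2 is struck. §5 operates only by reference to §2, so it falls with §2. Although §7 refers to §5, its operative terms do not depend on §5, so it remains in effect. §8 is a severability clause and preserves every provision that can still be given independent effect. The provisions still in force are §1, §3, §4, §6, §7, and §8.

2, 5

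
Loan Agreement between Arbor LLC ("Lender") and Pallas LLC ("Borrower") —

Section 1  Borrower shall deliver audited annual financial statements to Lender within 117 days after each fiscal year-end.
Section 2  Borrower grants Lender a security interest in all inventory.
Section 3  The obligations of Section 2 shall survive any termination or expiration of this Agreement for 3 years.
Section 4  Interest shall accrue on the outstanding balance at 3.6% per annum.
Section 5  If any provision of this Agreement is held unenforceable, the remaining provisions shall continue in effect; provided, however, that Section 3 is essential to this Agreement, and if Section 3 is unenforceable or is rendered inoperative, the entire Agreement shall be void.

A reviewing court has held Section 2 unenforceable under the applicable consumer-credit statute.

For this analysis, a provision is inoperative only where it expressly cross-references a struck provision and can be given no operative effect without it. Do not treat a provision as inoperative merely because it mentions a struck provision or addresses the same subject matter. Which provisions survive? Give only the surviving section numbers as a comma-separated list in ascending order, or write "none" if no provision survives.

Section 2 is struck. The only function of Section 3 is the survival period for Section 2, so it cannot stand once Section 2 is removed. Section 5 makes Section 3 an essential term, and Section 3 has been rendered inoperative by the cascade; under Section 5, the entire Agreement is therefore void. No provision of the Agreement survives.

none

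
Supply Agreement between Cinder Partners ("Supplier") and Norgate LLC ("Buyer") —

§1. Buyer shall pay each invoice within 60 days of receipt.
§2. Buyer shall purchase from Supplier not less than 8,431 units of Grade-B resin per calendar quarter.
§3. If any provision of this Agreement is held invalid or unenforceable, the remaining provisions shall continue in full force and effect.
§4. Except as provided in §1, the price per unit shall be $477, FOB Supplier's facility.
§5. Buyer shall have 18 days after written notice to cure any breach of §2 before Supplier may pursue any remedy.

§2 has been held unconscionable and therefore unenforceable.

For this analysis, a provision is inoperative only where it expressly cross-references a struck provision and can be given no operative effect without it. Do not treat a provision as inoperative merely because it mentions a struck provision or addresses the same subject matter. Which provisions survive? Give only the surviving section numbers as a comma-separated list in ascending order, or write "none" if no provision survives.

§2 is struck. §5 has no operative effect of its own apart from §2 and is therefore inoperative. Under the severability clause in §3, the remaining provisions continue in force. §1, §3, and §4 remain in effect.

1, 3, 4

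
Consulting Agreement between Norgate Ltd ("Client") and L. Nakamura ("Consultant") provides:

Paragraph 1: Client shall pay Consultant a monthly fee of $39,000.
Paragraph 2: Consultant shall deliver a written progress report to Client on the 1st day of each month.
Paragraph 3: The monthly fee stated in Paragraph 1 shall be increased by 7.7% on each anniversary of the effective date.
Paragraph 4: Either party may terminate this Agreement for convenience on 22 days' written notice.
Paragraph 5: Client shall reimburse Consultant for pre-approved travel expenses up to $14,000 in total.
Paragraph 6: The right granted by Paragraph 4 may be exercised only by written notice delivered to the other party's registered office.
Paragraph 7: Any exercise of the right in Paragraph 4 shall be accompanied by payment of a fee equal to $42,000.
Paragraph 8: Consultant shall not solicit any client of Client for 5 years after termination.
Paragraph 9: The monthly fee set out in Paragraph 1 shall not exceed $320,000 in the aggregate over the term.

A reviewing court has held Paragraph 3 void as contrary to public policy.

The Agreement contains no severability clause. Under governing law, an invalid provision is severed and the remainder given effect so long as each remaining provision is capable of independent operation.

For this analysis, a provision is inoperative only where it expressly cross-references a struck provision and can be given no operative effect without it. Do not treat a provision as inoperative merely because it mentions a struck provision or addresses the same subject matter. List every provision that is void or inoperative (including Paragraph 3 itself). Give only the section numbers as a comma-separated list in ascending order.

Paragraph 3 is struck. Nothing else in the Agreement is defined by reference to Paragraph 3. With no severability clause, the stated default rule severs what cannot stand and enforces each remaining provision that can operate on its own. That leaves Paragraph 1, Paragraph 2, Paragraph 4, Paragraph 5, Paragraph 6, Paragraph 7, Paragraph 8, and Paragraph 9 in effect.

3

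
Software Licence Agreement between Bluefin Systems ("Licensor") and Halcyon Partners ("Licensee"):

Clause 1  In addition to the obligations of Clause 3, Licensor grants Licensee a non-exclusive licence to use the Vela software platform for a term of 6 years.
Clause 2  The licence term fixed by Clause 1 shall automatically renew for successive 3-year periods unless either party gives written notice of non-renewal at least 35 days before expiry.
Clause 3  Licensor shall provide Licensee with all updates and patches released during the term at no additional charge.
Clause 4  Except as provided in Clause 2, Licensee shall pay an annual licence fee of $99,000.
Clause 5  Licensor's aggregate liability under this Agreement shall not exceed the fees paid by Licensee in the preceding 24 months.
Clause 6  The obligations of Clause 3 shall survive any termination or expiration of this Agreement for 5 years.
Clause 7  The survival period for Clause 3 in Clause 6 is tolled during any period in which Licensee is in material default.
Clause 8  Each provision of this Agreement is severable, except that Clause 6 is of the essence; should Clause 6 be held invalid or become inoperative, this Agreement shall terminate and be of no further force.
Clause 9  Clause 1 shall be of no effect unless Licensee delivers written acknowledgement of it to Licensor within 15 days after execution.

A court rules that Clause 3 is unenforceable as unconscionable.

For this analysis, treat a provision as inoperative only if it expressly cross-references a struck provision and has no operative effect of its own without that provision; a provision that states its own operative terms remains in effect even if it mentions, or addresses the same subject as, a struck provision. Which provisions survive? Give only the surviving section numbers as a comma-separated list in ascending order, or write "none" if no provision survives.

none

Clause 3 is struck. Clause 6 operates only by reference to Clause 3, so it falls with Clause 3. The whole of Clause 7 is the tolling of the survival period for Clause 3, defined by reference to Clause 6, so Clause 7 cannot stand once Clause 6 is removed. Clause 8 makes Clause 6 an essential term, and Clause 6 has been rendered inoperative by the cascade; under Clause 8, the entire Agreement is therefore void. No provision of the Agreement survives.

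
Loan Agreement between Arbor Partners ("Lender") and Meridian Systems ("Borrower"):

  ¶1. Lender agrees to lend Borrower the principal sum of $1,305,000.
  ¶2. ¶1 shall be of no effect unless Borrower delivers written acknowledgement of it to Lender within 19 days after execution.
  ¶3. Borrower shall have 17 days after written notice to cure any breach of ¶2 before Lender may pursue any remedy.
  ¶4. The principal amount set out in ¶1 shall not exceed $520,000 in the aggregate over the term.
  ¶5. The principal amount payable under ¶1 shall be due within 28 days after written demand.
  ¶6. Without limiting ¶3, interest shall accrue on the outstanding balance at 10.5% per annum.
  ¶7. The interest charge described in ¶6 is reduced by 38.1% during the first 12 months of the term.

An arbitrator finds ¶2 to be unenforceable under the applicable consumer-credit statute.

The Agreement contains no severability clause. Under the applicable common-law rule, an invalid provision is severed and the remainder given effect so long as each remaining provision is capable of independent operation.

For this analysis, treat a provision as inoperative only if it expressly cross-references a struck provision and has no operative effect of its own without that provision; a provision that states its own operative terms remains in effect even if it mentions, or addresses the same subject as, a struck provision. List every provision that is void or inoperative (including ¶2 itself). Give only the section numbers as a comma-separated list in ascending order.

¶2 is struck. ¶3 has no operative effect of its own apart from ¶2 and is therefore inoperative. ¶6 mentions ¶3 but its own obligation stands independently of ¶3, so ¶6 is not affected. Under the stated default rule, only provisions that cannot operate independently fall away; the rest are enforced. ¶1, ¶4, ¶5, ¶6, and ¶7 remain in effect.

2, 3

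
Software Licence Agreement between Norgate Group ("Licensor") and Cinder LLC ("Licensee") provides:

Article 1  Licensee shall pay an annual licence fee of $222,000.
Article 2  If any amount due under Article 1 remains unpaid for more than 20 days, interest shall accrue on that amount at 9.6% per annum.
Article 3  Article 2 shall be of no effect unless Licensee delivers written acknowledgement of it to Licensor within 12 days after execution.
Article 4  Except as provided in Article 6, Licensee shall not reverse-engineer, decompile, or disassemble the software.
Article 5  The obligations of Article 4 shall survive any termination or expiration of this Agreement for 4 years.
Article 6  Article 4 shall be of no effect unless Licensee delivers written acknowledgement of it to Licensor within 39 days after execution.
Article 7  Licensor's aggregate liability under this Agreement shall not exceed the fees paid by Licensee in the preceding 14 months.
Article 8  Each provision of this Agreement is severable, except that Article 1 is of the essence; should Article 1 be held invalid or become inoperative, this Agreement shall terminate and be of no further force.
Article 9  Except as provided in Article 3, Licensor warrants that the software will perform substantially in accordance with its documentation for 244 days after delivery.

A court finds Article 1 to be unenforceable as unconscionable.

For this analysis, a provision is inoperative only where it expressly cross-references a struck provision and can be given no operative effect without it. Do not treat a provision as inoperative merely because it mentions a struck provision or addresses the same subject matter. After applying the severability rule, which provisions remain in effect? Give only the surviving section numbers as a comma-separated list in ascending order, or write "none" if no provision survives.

none

Article 1 is struck. The whole of Article 2 is the default interest on the licence fee, defined by reference to Article 1, so Article 2 cannot stand once Article 1 is removed. Article 3 has no operative effect of its own apart from Article 2 and is therefore inoperative. Article 8 makes Article 1 an essential term, and Article 1 is the provision held invalid; under Article 8, the entire Agreement is therefore void. No provision of the Agreement survives.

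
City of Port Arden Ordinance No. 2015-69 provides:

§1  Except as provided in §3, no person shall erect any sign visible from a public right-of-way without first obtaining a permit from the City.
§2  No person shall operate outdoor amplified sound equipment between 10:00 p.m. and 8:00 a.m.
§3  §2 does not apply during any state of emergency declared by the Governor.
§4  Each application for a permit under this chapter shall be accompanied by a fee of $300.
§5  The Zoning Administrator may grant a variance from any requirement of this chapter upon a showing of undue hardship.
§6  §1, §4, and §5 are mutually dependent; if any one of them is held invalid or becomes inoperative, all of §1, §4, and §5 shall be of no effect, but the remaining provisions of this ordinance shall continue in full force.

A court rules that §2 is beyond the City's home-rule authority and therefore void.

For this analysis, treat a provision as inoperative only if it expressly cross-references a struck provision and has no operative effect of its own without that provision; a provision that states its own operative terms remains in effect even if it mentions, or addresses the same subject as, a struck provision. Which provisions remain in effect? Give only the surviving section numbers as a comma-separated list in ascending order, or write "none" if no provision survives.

§2 is struck. §3 merely fixes the emergency suspension of §2; with §2 gone it has nothing to operate on and falls away. §1 mentions §3 but its own obligation stands independently of §3, so §1 is not affected. §6 ties §1, §4, and §5 together, but none of those is affected here; the remaining provisions continue in force under §6. The provisions still in force are §1, §4, §5, and §6.

1, 4, 5, 6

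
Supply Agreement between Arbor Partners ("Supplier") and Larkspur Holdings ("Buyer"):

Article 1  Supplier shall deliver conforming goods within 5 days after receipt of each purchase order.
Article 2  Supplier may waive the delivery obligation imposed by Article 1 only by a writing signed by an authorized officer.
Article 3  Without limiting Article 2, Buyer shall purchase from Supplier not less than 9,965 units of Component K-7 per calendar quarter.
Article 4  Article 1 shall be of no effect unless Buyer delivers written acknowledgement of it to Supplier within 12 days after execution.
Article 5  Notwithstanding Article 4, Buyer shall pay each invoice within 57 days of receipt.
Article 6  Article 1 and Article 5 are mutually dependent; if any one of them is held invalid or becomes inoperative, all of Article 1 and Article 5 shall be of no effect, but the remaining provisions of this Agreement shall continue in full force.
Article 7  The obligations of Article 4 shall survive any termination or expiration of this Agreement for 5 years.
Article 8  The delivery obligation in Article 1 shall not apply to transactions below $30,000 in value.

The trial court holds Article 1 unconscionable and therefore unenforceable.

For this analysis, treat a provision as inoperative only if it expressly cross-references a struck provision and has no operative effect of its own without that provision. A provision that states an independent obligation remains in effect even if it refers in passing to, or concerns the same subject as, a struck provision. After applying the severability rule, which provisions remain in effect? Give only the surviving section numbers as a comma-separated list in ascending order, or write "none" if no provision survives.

3, 6

Article 1 is struck. Article 2 has no operative effect of its own apart from Article 1 and is therefore inoperative. Article 4 operates only by reference to Article 1, so it falls with Article 1. Article 8 does nothing except set the carve-out from the delivery obligation by reference to Article 1; with Article 1 gone it has no independent effect and is inoperative. Article 7 has no operative effect of its own apart from Article 4 and is therefore inoperative. Article 3 mentions Article 2 but its own obligation stands independently of Article 2, so Article 3 is not affected. Article 6 declares Article 1 and Article 5 mutually dependent; since one of them has fallen, all of them are of no effect. That brings down Article 5 as well. The remainder continues in force under Article 6. The provisions still in force are Article 3 and Article 6.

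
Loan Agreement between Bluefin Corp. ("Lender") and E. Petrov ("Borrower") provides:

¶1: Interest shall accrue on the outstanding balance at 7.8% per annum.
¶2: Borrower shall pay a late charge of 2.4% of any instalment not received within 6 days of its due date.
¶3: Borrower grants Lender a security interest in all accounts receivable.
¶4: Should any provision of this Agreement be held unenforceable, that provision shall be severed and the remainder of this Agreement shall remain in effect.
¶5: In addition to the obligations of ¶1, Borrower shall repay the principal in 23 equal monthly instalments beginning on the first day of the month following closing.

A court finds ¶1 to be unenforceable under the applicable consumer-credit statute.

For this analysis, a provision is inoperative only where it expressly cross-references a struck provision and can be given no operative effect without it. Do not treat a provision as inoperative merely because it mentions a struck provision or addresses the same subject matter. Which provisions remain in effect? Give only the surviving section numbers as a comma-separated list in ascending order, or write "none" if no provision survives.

¶1 is struck. ¶5 mentions ¶1 but its own obligation stands independently of ¶1, so ¶5 is not affected. No other provision's operative terms depend on ¶1. ¶4 is a severability clause and preserves every provision that can still be given independent effect. That leaves ¶2, ¶3, ¶4, and ¶5 in effect.

2, 3, 4, 5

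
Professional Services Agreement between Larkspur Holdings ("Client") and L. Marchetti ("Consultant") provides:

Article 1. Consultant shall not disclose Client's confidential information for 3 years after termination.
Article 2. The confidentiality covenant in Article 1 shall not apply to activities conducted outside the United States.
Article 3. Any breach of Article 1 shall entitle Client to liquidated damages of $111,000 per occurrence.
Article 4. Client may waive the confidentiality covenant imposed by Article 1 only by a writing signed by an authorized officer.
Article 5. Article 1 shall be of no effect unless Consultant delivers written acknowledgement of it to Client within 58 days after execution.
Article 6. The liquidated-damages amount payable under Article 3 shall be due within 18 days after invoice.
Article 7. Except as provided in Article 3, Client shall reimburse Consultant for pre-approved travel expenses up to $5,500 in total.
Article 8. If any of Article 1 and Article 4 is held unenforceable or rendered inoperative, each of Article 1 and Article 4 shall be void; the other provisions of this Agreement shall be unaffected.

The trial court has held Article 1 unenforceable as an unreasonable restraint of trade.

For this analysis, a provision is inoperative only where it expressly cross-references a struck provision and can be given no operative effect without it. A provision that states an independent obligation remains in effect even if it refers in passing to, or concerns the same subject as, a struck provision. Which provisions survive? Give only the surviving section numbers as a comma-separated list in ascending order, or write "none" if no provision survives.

Article 1 is struck. Article 2 has no operative effect of its own apart from Article 1 and is therefore inoperative. The whole of Article 3 is the liquidated-damages amount, defined by reference to Article 1, so Article 3 cannot stand once Article 1 is removed. Article 4 operates only by reference to Article 1, so it falls with Article 1. Article 5 has no operative effect of its own apart from Article 1 and is therefore inoperative. Article 6 does nothing except set the payment deadline for the liquidated-damages amount by reference to Article 3; with Article 3 gone it has no independent effect and is inoperative. Although Article 7 refers to Article 3, its operative terms do not depend on Article 3, so it remains in effect. Article 8 declares Article 1 and Article 4 mutually dependent; since one of them has fallen, all of them are of no effect. The remainder continues in force under Article 8. That leaves Article 7 and Article 8 in effect.

7, 8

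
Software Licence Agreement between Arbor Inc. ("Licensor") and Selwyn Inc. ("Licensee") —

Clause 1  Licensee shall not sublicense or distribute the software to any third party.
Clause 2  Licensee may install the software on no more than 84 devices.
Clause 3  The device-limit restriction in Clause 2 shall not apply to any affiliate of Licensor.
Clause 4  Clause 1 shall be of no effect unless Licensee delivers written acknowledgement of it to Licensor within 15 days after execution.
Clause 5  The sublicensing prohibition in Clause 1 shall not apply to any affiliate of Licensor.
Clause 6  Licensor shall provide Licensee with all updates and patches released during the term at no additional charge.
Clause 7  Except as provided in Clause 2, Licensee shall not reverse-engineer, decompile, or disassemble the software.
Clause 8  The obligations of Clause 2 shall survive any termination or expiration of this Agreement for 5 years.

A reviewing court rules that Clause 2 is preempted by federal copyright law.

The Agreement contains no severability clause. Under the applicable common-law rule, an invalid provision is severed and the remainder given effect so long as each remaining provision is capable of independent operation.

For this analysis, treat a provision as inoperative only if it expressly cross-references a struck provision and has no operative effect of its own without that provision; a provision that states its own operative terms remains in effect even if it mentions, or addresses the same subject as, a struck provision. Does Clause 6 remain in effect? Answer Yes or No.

Yes

Clause 2 is struck. Clause 3 has no operative effect of its own apart from Clause 2 and is therefore inoperative. Clause 8 has no operative effect of its own apart from Clause 2 and is therefore inoperative. Although Clause 7 refers to Clause 2, its operative terms do not depend on Clause 2, so it remains in effect. Under the stated default rule, only provisions that cannot operate independently fall away; the rest are enforced. Clause 1, Clause 4, Clause 5, Clause 6, and Clause 7 remain in effect. Clause 6 is among the surviving provisions, so the answer is yes.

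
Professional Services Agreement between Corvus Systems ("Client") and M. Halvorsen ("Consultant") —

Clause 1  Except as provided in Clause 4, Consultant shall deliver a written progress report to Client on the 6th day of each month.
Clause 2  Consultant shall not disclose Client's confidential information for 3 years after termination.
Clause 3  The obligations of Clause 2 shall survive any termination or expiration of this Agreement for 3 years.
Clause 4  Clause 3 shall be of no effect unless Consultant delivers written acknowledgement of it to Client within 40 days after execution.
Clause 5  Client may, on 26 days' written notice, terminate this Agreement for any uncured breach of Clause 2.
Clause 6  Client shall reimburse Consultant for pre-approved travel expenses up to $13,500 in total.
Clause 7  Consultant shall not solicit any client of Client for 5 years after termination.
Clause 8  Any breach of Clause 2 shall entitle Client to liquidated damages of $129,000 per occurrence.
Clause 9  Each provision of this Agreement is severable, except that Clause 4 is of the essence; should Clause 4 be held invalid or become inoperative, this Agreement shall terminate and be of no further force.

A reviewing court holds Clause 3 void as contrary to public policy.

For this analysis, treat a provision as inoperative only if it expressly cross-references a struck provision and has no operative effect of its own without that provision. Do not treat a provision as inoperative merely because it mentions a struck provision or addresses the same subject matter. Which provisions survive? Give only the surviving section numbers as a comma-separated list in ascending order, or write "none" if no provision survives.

none

Clause 3 is struck. Clause 4 has no operative effect of its own apart from Clause 3 and is therefore inoperative. Clause 9 makes Clause 4 an essential term, and Clause 4 has been rendered inoperative by the cascade; under Clause 9, the entire Agreement is therefore void. No provision of the Agreement survives.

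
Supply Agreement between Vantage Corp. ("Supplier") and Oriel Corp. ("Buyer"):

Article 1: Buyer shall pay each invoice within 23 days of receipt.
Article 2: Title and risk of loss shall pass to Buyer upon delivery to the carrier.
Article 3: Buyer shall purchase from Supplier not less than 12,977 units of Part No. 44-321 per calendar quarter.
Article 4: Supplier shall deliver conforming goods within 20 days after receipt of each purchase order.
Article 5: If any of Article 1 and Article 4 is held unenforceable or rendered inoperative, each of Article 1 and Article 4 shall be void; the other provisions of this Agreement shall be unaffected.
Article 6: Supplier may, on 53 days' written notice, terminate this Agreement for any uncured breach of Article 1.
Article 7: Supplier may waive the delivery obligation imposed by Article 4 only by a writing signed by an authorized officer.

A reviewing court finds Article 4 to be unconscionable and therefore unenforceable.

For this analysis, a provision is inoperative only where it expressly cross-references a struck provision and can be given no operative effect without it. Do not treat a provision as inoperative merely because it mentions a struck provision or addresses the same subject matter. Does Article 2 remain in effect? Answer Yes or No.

Yes

Article 4 is struck. Article 7 operates only by reference to Article 4, so it falls with Article 4. Article 5 declares Article 1 and Article 4 mutually dependent; since one of them has fallen, all of them are of no effect. That brings down Article 1 as well. Article 6 in turn depends solely on a provision now struck and likewise falls. The remainder continues in force under Article 5. The provisions still in force are Article 2, Article 3, and Article 5. Article 2 is among the surviving provisions, so the answer is yes.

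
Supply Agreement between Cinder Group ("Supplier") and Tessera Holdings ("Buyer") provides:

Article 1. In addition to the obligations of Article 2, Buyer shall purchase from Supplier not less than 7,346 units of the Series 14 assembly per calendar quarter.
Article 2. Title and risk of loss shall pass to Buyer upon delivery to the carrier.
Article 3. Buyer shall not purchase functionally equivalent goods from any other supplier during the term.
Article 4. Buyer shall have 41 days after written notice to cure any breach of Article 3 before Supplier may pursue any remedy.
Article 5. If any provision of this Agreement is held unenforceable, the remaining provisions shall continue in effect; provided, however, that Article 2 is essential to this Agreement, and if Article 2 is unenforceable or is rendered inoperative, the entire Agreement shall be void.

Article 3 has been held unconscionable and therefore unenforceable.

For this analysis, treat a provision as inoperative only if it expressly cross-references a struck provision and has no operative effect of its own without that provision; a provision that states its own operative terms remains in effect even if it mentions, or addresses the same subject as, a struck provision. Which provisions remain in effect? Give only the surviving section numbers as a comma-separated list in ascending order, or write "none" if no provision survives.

1, 2, 5

Article 3 is struck. Article 4 has no operative effect of its own apart from Article 3 and is therefore inoperative. Article 5 makes Article 2 an essential term, but Article 2 is unaffected, so the severability proviso in Article 5 preserves the remaining provisions. That leaves Article 1, Article 2, and Article 5 in effect.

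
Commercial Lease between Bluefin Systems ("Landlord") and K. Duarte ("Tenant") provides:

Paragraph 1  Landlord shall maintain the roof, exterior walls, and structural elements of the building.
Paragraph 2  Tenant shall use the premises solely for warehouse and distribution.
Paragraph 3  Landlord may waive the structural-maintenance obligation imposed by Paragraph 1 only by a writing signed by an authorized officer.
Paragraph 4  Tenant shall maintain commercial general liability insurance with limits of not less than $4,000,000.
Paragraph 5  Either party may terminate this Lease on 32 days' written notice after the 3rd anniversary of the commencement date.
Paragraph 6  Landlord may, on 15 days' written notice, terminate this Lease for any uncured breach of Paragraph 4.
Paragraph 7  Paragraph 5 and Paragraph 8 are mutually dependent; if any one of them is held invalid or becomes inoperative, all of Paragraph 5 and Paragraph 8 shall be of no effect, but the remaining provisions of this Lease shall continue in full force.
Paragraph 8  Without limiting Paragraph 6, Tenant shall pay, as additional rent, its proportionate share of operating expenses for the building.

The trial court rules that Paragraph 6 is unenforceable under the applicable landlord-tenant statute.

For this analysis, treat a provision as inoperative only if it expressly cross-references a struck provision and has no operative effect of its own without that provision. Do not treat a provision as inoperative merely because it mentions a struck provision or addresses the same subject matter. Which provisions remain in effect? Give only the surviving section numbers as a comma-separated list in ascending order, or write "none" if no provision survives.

Paragraph 6 is struck. Paragraph 8 mentions Paragraph 6 but its own obligation stands independently of Paragraph 6, so Paragraph 8 is not affected. Nothing else in the Lease is defined by reference to Paragraph 6. Paragraph 7 ties Paragraph 5 and Paragraph 8 together, but none of those is affected here; the remaining provisions continue in force under Paragraph 7. That leaves Paragraph 1, Paragraph 2, Paragraph 3, Paragraph 4, Paragraph 5, Paragraph 7, and Paragraph 8 in effect.

1, 2, 3, 4, 5, 7, 8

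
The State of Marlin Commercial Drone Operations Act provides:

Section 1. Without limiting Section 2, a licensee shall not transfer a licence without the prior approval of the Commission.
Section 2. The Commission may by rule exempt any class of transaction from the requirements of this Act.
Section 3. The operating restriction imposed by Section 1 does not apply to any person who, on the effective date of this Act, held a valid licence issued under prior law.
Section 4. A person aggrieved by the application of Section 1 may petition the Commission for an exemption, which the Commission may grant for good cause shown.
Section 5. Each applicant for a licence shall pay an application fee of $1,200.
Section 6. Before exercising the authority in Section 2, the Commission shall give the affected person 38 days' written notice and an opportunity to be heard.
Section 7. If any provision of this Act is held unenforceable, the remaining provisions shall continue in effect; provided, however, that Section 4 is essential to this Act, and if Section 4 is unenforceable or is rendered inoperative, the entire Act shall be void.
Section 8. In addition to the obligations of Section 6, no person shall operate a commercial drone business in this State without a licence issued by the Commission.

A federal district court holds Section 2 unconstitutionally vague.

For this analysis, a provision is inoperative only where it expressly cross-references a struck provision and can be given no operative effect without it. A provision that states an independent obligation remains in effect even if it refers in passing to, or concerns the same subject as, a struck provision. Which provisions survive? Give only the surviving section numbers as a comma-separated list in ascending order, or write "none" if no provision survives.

Section 2 is struck. The only function of Section 6 is the notice-and-hearing requirement for Section 2, so it cannot stand once Section 2 is removed. Section 1 mentions Section 2 but its own obligation stands independently of Section 2, so Section 1 is not affected. Section 8 mentions Section 6 but its own obligation stands independently of Section 6, so Section 8 is not affected. Section 7 makes Section 4 an essential term, but Section 4 is unaffected, so the severability proviso in Section 7 preserves the remaining provisions. That leaves Section 1, Section 3, Section 4, Section 5, Section 7, and Section 8 in effect.

1, 3, 4, 5, 7, 8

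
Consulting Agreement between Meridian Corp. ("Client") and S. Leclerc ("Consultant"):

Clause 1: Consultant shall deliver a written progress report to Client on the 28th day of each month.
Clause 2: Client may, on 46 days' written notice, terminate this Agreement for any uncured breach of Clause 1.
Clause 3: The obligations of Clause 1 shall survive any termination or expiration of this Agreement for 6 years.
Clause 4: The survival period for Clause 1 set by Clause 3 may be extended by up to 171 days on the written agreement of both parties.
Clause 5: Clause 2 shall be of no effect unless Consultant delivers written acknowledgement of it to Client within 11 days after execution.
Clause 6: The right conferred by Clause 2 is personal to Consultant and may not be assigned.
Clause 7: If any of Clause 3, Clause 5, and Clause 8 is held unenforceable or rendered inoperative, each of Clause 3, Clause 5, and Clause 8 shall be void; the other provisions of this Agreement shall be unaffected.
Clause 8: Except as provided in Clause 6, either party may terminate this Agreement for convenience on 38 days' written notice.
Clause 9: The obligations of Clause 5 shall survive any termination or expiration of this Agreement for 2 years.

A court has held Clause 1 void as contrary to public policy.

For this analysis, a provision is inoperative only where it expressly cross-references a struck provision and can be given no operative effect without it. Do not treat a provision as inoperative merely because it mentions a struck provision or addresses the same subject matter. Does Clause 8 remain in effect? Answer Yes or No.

Clause 1 is struck. Clause 2 merely fixes the termination right for breach of Clause 1; with Clause 1 gone it has nothing to operate on and falls away. The only function of Clause 3 is the survival period for Clause 1, so it cannot stand once Clause 1 is removed. Clause 4 does nothing except set the extension of the survival period for Clause 1 by reference to Clause 3; with Clause 3 gone it has no independent effect and is inoperative. The only function of Clause 5 is the acknowledgement condition for Clause 2, so it cannot stand once Clause 2 is removed. Clause 6 operates only by reference to Clause 2, so it falls with Clause 2. Clause 9 merely fixes the survival period for Clause 5; with Clause 5 gone it has nothing to operate on and falls away. Clause 7 declares Clause 3, Clause 5, and Clause 8 mutually dependent; since one of them has fallen, all of them are of no effect. That brings down Clause 8 as well. The remainder continues in force under Clause 7. Only Clause 7 remains in effect. Clause 8 is among the inoperative provisions, so the answer is no.

No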